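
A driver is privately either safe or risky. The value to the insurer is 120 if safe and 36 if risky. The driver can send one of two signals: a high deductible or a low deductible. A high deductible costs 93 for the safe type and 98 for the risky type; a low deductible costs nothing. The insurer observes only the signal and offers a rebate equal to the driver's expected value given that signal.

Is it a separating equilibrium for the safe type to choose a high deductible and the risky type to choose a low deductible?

Under separation the insurer infers type exactly: high deductible → safe (pays 120), low deductible → risky (pays 36).
Safe: high deductible gives 120 − 93 = 27; low deductible gives 36 − 0 = 36. Would deviate. ✗
Risky: low deductible gives 36 − 0 = 36; high deductible gives 120 − 98 = 22. No deviation. ✓

No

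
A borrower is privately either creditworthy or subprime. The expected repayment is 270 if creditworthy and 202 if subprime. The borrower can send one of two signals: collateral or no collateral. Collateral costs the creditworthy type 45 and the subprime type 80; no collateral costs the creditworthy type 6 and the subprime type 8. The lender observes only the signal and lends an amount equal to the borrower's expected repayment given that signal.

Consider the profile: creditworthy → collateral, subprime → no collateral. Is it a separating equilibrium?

Yes

If types separate, collateral earns payment 270 and no collateral earns 202.
Creditworthy: collateral gives 270 − 45 = 225; no collateral gives 202 − 6 = 196. No deviation. ✓
Subprime: no collateral gives 202 − 8 = 194; collateral gives 270 − 80 = 190. No deviation. ✓
Neither type gains from mimicking the other.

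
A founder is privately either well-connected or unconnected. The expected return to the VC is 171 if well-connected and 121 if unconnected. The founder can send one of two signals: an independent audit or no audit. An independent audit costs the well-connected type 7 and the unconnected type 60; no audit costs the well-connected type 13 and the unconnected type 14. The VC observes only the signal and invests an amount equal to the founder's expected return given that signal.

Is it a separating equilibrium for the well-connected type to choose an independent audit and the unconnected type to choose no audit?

If types separate, audit earns payment 171 and no audit earns 121.
Well-connected: audit gives 171 − 7 = 164; no audit gives 121 − 13 = 108. No deviation. ✓
Unconnected: no audit gives 121 − 14 = 107; audit gives 171 − 60 = 111. Would deviate. ✗

No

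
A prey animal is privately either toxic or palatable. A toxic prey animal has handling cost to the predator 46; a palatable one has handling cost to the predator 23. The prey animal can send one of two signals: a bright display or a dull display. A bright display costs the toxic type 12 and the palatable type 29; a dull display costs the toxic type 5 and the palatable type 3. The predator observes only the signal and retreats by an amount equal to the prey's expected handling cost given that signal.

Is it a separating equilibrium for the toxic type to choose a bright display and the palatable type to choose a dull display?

If types separate, bright display earns payment 46 and dull display earns 23.
Toxic: bright display gives 46 − 12 = 34; dull display gives 23 − 5 = 18. No deviation. ✓
Palatable: dull display gives 23 − 3 = 20; bright display gives 46 − 29 = 17. No deviation. ✓
Both incentive constraints hold.

Yes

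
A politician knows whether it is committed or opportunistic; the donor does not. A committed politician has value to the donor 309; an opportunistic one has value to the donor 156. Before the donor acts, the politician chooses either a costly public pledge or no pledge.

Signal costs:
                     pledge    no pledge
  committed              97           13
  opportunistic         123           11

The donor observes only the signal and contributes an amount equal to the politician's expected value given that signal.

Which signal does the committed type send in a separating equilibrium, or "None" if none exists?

Try committed → pledge, opportunistic → no pledge:
  If types separate, pledge earns payment 309 and no pledge earns 156.
  Committed: pledge gives 309 − 97 = 212; no pledge gives 156 − 13 = 143. No deviation. ✓
  Opportunistic: no pledge gives 156 − 11 = 145; pledge gives 309 − 123 = 186. Would deviate. ✗
Try committed → no pledge, opportunistic → pledge:
  If types separate, no pledge earns payment 309 and pledge earns 156.
  Committed: no pledge gives 309 − 13 = 296; pledge gives 156 − 97 = 59. No deviation. ✓
  Opportunistic: pledge gives 156 − 123 = 33; no pledge gives 309 − 11 = 298. Would deviate. ✗
Neither assignment is incentive-compatible.

None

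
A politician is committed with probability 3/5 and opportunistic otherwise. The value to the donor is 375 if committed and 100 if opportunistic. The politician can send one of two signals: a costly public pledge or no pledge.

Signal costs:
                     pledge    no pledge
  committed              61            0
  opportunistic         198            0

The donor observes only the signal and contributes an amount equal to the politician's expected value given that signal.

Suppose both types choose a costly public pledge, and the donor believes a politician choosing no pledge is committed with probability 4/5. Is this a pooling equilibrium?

No

On the equilibrium path (pledge) the donor holds the prior 3/5 and pays 3/5·375 + 2/5·100 = 265. Off-path (no pledge) belief 4/5 gives 4/5·375 + 1/5·100 = 320.
Committed: pledge gives 265 − 61 = 204; no pledge gives 320 − 0 = 320. Deviates. ✗
Opportunistic: pledge gives 265 − 198 = 67; no pledge gives 320 − 0 = 320. Deviates. ✗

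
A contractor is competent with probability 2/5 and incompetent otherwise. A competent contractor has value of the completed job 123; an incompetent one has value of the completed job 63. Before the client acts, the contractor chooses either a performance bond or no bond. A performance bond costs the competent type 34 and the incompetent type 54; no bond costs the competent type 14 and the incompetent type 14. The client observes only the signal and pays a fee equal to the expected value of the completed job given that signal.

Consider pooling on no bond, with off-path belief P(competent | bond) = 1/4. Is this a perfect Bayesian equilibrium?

At the pooled signal (no bond) the client holds the prior 2/5 and pays 2/5·123 + 3/5·63 = 87. Off-path (bond) belief 1/4 gives 1/4·123 + 3/4·63 = 78.
Competent: no bond gives 87 − 14 = 73; bond gives 78 − 34 = 44. Stays. ✓
Incompetent: no bond gives 87 − 14 = 73; bond gives 78 − 54 = 24. Stays. ✓

Yes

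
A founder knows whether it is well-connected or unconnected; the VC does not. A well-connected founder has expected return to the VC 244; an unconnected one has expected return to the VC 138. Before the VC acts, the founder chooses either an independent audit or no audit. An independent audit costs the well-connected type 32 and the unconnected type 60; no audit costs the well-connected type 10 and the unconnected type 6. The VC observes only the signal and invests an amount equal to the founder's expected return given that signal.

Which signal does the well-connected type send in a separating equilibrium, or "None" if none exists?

Try well-connected → audit, unconnected → no audit:
  Under separation the VC infers type exactly: audit → well-connected (pays 244), no audit → unconnected (pays 138).
  Well-connected: audit gives 244 − 32 = 212; no audit gives 138 − 10 = 128. No deviation. ✓
  Unconnected: no audit gives 138 − 6 = 132; audit gives 244 − 60 = 184. Would deviate. ✗
Try well-connected → no audit, unconnected → audit:
  Under separation the VC infers type exactly: no audit → well-connected (pays 244), audit → unconnected (pays 138).
  Well-connected: no audit gives 244 − 10 = 234; audit gives 138 − 32 = 106. No deviation. ✓
  Unconnected: audit gives 138 − 60 = 78; no audit gives 244 − 6 = 238. Would deviate. ✗
Neither assignment is incentive-compatible.

None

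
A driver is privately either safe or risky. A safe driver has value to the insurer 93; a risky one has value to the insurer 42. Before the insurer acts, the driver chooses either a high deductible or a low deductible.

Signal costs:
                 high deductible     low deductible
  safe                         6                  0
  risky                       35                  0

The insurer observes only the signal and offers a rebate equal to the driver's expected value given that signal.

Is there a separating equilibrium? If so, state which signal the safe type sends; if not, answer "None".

None

Try safe → high deductible, risky → low deductible:
  Under separation the insurer infers type exactly: high deductible → safe (pays 93), low deductible → risky (pays 42).
  Safe: high deductible gives 93 − 6 = 87; low deductible gives 42 − 0 = 42. No deviation. ✓
  Risky: low deductible gives 42 − 0 = 42; high deductible gives 93 − 35 = 58. Would deviate. ✗
Try safe → low deductible, risky → high deductible:
  Under separation the insurer infers type exactly: low deductible → safe (pays 93), high deductible → risky (pays 42).
  Safe: low deductible gives 93 − 0 = 93; high deductible gives 42 − 6 = 36. No deviation. ✓
  Risky: high deductible gives 42 − 35 = 7; low deductible gives 93 − 0 = 93. Would deviate. ✗
Neither assignment is incentive-compatible.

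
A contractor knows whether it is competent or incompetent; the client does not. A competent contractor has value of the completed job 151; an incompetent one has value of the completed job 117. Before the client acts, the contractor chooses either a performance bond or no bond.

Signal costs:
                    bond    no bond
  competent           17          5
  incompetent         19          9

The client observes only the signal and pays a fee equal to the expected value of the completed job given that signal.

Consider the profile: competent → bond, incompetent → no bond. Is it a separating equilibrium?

No

Under separation the client infers type exactly: bond → competent (pays 151), no bond → incompetent (pays 117).
Competent: bond gives 151 − 17 = 134; no bond gives 117 − 5 = 112. No deviation. ✓
Incompetent: no bond gives 117 − 9 = 108; bond gives 151 − 19 = 132. Would deviate. ✗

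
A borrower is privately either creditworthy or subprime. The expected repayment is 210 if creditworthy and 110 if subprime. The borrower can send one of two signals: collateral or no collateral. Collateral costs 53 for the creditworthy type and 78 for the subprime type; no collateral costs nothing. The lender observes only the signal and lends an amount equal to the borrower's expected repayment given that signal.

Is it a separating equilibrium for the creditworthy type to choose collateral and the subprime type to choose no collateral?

If types separate, collateral earns payment 210 and no collateral earns 110.
Creditworthy: collateral gives 210 − 53 = 157; no collateral gives 110 − 0 = 110. No deviation. ✓
Subprime: no collateral gives 110 − 0 = 110; collateral gives 210 − 78 = 132. Would deviate. ✗

No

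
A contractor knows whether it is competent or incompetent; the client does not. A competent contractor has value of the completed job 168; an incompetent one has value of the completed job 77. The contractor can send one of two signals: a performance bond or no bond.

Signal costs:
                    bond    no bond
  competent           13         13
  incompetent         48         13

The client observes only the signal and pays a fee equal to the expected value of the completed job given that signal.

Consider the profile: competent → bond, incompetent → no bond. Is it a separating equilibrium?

If types separate, bond earns payment 168 and no bond earns 77.
Competent: bond gives 168 − 13 = 155; no bond gives 77 − 13 = 64. No deviation. ✓
Incompetent: no bond gives 77 − 13 = 64; bond gives 168 − 48 = 120. Would deviate. ✗

No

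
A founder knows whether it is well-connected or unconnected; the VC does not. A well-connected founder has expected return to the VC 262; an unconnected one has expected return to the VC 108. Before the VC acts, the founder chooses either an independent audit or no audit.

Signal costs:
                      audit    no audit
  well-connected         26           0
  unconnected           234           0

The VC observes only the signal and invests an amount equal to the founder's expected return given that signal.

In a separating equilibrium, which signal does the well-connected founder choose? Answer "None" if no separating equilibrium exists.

Try well-connected → audit, unconnected → no audit:
  Under separation the VC infers type exactly: audit → well-connected (pays 262), no audit → unconnected (pays 108).
  Well-connected: audit gives 262 − 26 = 236; no audit gives 108 − 0 = 108. No deviation. ✓
  Unconnected: no audit gives 108 − 0 = 108; audit gives 262 − 234 = 28. No deviation. ✓
Both hold — the well-connected type sends audit.

audit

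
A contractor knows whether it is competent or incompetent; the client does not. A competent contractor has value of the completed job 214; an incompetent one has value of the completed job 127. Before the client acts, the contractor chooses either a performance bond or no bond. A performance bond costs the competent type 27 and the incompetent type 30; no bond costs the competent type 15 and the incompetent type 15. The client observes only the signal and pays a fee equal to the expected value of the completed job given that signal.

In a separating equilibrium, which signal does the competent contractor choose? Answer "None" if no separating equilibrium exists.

None

Try competent → bond, incompetent → no bond:
  Under separation the client infers type exactly: bond → competent (pays 214), no bond → incompetent (pays 127).
  Competent: bond gives 214 − 27 = 187; no bond gives 127 − 15 = 112. No deviation. ✓
  Incompetent: no bond gives 127 − 15 = 112; bond gives 214 − 30 = 184. Would deviate. ✗
Try competent → no bond, incompetent → bond:
  Under separation the client infers type exactly: no bond → competent (pays 214), bond → incompetent (pays 127).
  Competent: no bond gives 214 − 15 = 199; bond gives 127 − 27 = 100. No deviation. ✓
  Incompetent: bond gives 127 − 30 = 97; no bond gives 214 − 15 = 199. Would deviate. ✗
Neither assignment is incentive-compatible.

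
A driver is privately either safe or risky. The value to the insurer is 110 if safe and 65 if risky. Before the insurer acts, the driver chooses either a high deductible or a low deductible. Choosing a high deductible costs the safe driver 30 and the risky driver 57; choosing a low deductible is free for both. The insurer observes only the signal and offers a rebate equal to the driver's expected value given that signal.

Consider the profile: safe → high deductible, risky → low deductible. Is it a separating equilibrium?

If types separate, high deductible earns payment 110 and low deductible earns 65.
Safe: high deductible gives 110 − 30 = 80; low deductible gives 65 − 0 = 65. No deviation. ✓
Risky: low deductible gives 65 − 0 = 65; high deductible gives 110 − 57 = 53. No deviation. ✓
Both incentive constraints hold.

Yes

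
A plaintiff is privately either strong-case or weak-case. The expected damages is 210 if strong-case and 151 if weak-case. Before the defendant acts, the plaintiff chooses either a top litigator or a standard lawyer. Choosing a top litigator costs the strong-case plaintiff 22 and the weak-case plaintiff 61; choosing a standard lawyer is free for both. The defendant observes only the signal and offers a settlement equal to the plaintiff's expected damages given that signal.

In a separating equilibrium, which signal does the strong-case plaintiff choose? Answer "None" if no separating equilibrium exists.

Try strong-case → top litigator, weak-case → standard lawyer:
  If types separate, top litigator earns payment 210 and standard lawyer earns 151.
  Strong-case: top litigator gives 210 − 22 = 188; standard lawyer gives 151 − 0 = 151. No deviation. ✓
  Weak-case: standard lawyer gives 151 − 0 = 151; top litigator gives 210 − 61 = 149. No deviation. ✓
Both hold — the strong-case type sends top litigator.

top litigator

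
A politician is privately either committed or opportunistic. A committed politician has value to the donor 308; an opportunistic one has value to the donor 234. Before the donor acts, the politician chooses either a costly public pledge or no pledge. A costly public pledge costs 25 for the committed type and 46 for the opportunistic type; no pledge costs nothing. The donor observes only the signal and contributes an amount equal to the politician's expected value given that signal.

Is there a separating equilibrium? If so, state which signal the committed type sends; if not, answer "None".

Try committed → pledge, opportunistic → no pledge:
  If types separate, pledge earns payment 308 and no pledge earns 234.
  Committed: pledge gives 308 − 25 = 283; no pledge gives 234 − 0 = 234. No deviation. ✓
  Opportunistic: no pledge gives 234 − 0 = 234; pledge gives 308 − 46 = 262. Would deviate. ✗
Try committed → no pledge, opportunistic → pledge:
  If types separate, no pledge earns payment 308 and pledge earns 234.
  Committed: no pledge gives 308 − 0 = 308; pledge gives 234 − 25 = 209. No deviation. ✓
  Opportunistic: pledge gives 234 − 46 = 188; no pledge gives 308 − 0 = 308. Would deviate. ✗
Neither assignment is incentive-compatible.

None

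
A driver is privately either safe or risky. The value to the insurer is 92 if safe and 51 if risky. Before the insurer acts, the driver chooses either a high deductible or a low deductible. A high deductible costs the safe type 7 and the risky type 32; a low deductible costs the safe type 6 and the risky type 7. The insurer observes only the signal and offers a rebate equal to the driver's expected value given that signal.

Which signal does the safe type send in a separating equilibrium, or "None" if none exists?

None

Try safe → high deductible, risky → low deductible:
  If types separate, high deductible earns payment 92 and low deductible earns 51.
  Safe: high deductible gives 92 − 7 = 85; low deductible gives 51 − 6 = 45. No deviation. ✓
  Risky: low deductible gives 51 − 7 = 44; high deductible gives 92 − 32 = 60. Would deviate. ✗
Try safe → low deductible, risky → high deductible:
  If types separate, low deductible earns payment 92 and high deductible earns 51.
  Safe: low deductible gives 92 − 6 = 86; high deductible gives 51 − 7 = 44. No deviation. ✓
  Risky: high deductible gives 51 − 32 = 19; low deductible gives 92 − 7 = 85. Would deviate. ✗
Neither assignment is incentive-compatible.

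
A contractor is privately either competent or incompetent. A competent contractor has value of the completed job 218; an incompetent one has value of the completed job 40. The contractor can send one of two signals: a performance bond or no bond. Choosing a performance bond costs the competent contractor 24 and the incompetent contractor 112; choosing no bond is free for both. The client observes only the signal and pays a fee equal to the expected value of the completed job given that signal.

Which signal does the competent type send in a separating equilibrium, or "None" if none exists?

None

Try competent → bond, incompetent → no bond:
  Under separation the client infers type exactly: bond → competent (pays 218), no bond → incompetent (pays 40).
  Competent: bond gives 218 − 24 = 194; no bond gives 40 − 0 = 40. No deviation. ✓
  Incompetent: no bond gives 40 − 0 = 40; bond gives 218 − 112 = 106. Would deviate. ✗
Try competent → no bond, incompetent → bond:
  Under separation the client infers type exactly: no bond → competent (pays 218), bond → incompetent (pays 40).
  Competent: no bond gives 218 − 0 = 218; bond gives 40 − 24 = 16. No deviation. ✓
  Incompetent: bond gives 40 − 112 = -72; no bond gives 218 − 0 = 218. Would deviate. ✗
Neither assignment is incentive-compatible.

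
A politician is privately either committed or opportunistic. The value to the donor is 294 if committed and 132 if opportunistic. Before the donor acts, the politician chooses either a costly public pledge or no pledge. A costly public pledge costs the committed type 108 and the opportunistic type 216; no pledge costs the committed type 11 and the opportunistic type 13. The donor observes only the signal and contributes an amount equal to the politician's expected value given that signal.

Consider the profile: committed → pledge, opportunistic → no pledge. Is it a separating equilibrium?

If types separate, pledge earns payment 294 and no pledge earns 132.
Committed: pledge gives 294 − 108 = 186; no pledge gives 132 − 11 = 121. No deviation. ✓
Opportunistic: no pledge gives 132 − 13 = 119; pledge gives 294 − 216 = 78. No deviation. ✓
Neither type gains from mimicking the other.

Yes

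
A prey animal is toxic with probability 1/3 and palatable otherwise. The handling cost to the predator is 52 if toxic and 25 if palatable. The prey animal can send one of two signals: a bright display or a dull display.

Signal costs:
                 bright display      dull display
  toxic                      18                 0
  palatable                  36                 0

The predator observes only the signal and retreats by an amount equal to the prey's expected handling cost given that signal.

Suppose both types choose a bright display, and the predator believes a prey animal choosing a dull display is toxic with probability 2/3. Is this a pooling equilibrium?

At the pooled signal (bright display) the predator holds the prior 1/3 and pays 1/3·52 + 2/3·25 = 34. Off-path (dull display) belief 2/3 gives 2/3·52 + 1/3·25 = 43.
Toxic: bright display gives 34 − 18 = 16; dull display gives 43 − 0 = 43. Deviates. ✗
Palatable: bright display gives 34 − 36 = -2; dull display gives 43 − 0 = 43. Deviates. ✗

No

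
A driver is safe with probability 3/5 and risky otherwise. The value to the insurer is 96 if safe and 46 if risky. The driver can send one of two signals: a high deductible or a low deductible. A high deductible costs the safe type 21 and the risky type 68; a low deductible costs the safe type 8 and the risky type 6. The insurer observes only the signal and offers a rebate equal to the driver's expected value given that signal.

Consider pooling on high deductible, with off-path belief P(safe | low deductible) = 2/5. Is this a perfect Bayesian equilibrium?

At the pooled signal (high deductible) the insurer holds the prior 3/5 and pays 3/5·96 + 2/5·46 = 76. Off-path (low deductible) belief 2/5 gives 2/5·96 + 3/5·46 = 66.
Safe: high deductible gives 76 − 21 = 55; low deductible gives 66 − 8 = 58. Deviates. ✗
Risky: high deductible gives 76 − 68 = 8; low deductible gives 66 − 6 = 60. Deviates. ✗

No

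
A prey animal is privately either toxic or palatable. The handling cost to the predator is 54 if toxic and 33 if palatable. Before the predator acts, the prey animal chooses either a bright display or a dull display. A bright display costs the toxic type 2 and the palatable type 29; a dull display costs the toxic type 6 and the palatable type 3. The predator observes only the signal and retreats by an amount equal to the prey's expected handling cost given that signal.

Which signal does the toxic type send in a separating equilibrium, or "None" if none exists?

bright display

Try toxic → bright display, palatable → dull display:
  Under separation the predator infers type exactly: bright display → toxic (pays 54), dull display → palatable (pays 33).
  Toxic: bright display gives 54 − 2 = 52; dull display gives 33 − 6 = 27. No deviation. ✓
  Palatable: dull display gives 33 − 3 = 30; bright display gives 54 − 29 = 25. No deviation. ✓
Both hold — the toxic type sends bright display.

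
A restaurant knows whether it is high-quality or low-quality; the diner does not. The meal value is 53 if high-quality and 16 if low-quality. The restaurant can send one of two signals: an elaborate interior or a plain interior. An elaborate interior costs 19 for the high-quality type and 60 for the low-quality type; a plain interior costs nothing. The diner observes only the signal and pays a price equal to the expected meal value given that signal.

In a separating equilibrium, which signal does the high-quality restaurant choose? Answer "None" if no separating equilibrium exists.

elaborate interior

Try high-quality → elaborate interior, low-quality → plain interior:
  If types separate, elaborate interior earns payment 53 and plain interior earns 16.
  High-quality: elaborate interior gives 53 − 19 = 34; plain interior gives 16 − 0 = 16. No deviation. ✓
  Low-quality: plain interior gives 16 − 0 = 16; elaborate interior gives 53 − 60 = -7. No deviation. ✓
Both hold — the high-quality type sends elaborate interior.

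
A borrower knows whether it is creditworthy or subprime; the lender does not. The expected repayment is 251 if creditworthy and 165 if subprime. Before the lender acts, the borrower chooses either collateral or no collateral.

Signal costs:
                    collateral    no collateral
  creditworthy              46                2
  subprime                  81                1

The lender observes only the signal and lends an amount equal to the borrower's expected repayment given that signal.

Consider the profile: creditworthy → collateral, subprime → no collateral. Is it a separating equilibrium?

If types separate, collateral earns payment 251 and no collateral earns 165.
Creditworthy: collateral gives 251 − 46 = 205; no collateral gives 165 − 2 = 163. No deviation. ✓
Subprime: no collateral gives 165 − 1 = 164; collateral gives 251 − 81 = 170. Would deviate. ✗

No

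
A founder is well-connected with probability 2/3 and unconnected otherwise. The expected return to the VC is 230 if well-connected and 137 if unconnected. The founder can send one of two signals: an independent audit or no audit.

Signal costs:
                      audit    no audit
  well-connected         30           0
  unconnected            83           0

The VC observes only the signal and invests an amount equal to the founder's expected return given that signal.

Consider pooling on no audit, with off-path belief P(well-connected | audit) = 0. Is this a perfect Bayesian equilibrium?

On the equilibrium path (no audit) the VC holds the prior 2/3 and pays 2/3·230 + 1/3·137 = 199. Off-path (audit) belief 0 gives 0·230 + 1·137 = 137.
Well-connected: no audit gives 199 − 0 = 199; audit gives 137 − 30 = 107. Stays. ✓
Unconnected: no audit gives 199 − 0 = 199; audit gives 137 − 83 = 54. Stays. ✓
Beliefs are Bayes-consistent on-path and both types best-respond.

Yes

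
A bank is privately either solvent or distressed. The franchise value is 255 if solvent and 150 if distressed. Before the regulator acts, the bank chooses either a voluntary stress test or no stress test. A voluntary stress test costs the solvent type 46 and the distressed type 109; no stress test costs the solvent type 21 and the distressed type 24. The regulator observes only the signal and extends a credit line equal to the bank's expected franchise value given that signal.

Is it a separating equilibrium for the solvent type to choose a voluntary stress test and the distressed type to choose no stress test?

If types separate, stress test earns payment 255 and no stress test earns 150.
Solvent: stress test gives 255 − 46 = 209; no stress test gives 150 − 21 = 129. No deviation. ✓
Distressed: no stress test gives 150 − 24 = 126; stress test gives 255 − 109 = 146. Would deviate. ✗

No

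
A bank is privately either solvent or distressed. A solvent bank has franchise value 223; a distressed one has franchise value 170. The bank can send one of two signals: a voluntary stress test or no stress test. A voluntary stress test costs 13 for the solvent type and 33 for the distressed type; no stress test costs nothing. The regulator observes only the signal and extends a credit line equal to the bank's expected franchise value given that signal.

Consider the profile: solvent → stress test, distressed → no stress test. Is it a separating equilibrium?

No

Under separation the regulator infers type exactly: stress test → solvent (pays 223), no stress test → distressed (pays 170).
Solvent: stress test gives 223 − 13 = 210; no stress test gives 170 − 0 = 170. No deviation. ✓
Distressed: no stress test gives 170 − 0 = 170; stress test gives 223 − 33 = 190. Would deviate. ✗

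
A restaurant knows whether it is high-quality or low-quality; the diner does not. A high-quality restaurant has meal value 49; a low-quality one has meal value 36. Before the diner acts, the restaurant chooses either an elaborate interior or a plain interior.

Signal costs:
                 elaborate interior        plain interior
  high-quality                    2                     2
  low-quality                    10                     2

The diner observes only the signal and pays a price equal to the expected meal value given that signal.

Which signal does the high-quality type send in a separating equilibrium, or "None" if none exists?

None

Try high-quality → elaborate interior, low-quality → plain interior:
  Under separation the diner infers type exactly: elaborate interior → high-quality (pays 49), plain interior → low-quality (pays 36).
  High-quality: elaborate interior gives 49 − 2 = 47; plain interior gives 36 − 2 = 34. No deviation. ✓
  Low-quality: plain interior gives 36 − 2 = 34; elaborate interior gives 49 − 10 = 39. Would deviate. ✗
Try high-quality → plain interior, low-quality → elaborate interior:
  Under separation the diner infers type exactly: plain interior → high-quality (pays 49), elaborate interior → low-quality (pays 36).
  High-quality: plain interior gives 49 − 2 = 47; elaborate interior gives 36 − 2 = 34. No deviation. ✓
  Low-quality: elaborate interior gives 36 − 10 = 26; plain interior gives 49 − 2 = 47. Would deviate. ✗
Neither assignment is incentive-compatible.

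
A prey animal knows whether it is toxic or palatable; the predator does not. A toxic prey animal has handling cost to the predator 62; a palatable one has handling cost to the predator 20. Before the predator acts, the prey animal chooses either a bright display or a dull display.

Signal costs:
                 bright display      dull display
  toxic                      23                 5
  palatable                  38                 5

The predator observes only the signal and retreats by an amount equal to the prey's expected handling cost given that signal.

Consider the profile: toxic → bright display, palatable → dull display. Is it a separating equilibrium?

No

If types separate, bright display earns payment 62 and dull display earns 20.
Toxic: bright display gives 62 − 23 = 39; dull display gives 20 − 5 = 15. No deviation. ✓
Palatable: dull display gives 20 − 5 = 15; bright display gives 62 − 38 = 24. Would deviate. ✗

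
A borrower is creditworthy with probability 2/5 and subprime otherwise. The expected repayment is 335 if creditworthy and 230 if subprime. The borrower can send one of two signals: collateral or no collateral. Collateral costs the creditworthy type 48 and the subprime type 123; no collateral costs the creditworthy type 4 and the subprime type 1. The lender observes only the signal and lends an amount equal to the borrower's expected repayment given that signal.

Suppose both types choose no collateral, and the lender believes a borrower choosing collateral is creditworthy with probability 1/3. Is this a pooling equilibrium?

Yes

At the pooled signal (no collateral) the lender holds the prior 2/5 and pays 2/5·335 + 3/5·230 = 272. Off-path (collateral) belief 1/3 gives 1/3·335 + 2/3·230 = 265.
Creditworthy: no collateral gives 272 − 4 = 268; collateral gives 265 − 48 = 217. Stays. ✓
Subprime: no collateral gives 272 − 1 = 271; collateral gives 265 − 123 = 142. Stays. ✓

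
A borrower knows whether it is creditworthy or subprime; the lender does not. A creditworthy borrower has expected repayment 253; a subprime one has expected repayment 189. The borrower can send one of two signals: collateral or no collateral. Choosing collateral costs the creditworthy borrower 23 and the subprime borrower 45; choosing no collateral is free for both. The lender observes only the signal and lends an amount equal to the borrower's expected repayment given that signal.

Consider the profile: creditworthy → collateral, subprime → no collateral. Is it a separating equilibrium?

If types separate, collateral earns payment 253 and no collateral earns 189.
Creditworthy: collateral gives 253 − 23 = 230; no collateral gives 189 − 0 = 189. No deviation. ✓
Subprime: no collateral gives 189 − 0 = 189; collateral gives 253 − 45 = 208. Would deviate. ✗

No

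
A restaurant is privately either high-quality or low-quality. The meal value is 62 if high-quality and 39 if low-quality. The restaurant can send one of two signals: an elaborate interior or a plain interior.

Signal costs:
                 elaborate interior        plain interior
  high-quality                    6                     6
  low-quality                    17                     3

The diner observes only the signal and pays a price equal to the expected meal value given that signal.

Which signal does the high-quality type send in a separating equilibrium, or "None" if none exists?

Try high-quality → elaborate interior, low-quality → plain interior:
  If types separate, elaborate interior earns payment 62 and plain interior earns 39.
  High-quality: elaborate interior gives 62 − 6 = 56; plain interior gives 39 − 6 = 33. No deviation. ✓
  Low-quality: plain interior gives 39 − 3 = 36; elaborate interior gives 62 − 17 = 45. Would deviate. ✗
Try high-quality → plain interior, low-quality → elaborate interior:
  If types separate, plain interior earns payment 62 and elaborate interior earns 39.
  High-quality: plain interior gives 62 − 6 = 56; elaborate interior gives 39 − 6 = 33. No deviation. ✓
  Low-quality: elaborate interior gives 39 − 17 = 22; plain interior gives 62 − 3 = 59. Would deviate. ✗
Neither assignment is incentive-compatible.

None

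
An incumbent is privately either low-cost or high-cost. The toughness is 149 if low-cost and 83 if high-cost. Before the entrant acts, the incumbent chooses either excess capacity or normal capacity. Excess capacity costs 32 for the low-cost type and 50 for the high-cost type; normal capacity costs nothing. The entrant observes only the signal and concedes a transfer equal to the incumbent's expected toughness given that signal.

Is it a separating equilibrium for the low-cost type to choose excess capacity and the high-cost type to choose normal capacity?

No

If types separate, excess capacity earns payment 149 and normal capacity earns 83.
Low-cost: excess capacity gives 149 − 32 = 117; normal capacity gives 83 − 0 = 83. No deviation. ✓
High-cost: normal capacity gives 83 − 0 = 83; excess capacity gives 149 − 50 = 99. Would deviate. ✗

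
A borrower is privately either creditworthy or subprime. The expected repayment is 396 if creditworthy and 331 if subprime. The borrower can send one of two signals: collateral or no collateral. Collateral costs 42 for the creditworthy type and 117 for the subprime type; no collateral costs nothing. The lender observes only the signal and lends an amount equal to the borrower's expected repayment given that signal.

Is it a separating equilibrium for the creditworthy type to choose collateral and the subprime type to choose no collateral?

Yes

If types separate, collateral earns payment 396 and no collateral earns 331.
Creditworthy: collateral gives 396 − 42 = 354; no collateral gives 331 − 0 = 331. No deviation. ✓
Subprime: no collateral gives 331 − 0 = 331; collateral gives 396 − 117 = 279. No deviation. ✓
Neither type gains from mimicking the other.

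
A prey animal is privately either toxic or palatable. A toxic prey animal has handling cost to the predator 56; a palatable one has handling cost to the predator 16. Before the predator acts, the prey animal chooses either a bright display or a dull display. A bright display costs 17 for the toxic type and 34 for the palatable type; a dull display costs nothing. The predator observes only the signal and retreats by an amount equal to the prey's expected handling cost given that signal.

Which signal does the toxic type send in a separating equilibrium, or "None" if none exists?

None

Try toxic → bright display, palatable → dull display:
  If types separate, bright display earns payment 56 and dull display earns 16.
  Toxic: bright display gives 56 − 17 = 39; dull display gives 16 − 0 = 16. No deviation. ✓
  Palatable: dull display gives 16 − 0 = 16; bright display gives 56 − 34 = 22. Would deviate. ✗
Try toxic → dull display, palatable → bright display:
  If types separate, dull display earns payment 56 and bright display earns 16.
  Toxic: dull display gives 56 − 0 = 56; bright display gives 16 − 17 = -1. No deviation. ✓
  Palatable: bright display gives 16 − 34 = -18; dull display gives 56 − 0 = 56. Would deviate. ✗
Neither assignment is incentive-compatible.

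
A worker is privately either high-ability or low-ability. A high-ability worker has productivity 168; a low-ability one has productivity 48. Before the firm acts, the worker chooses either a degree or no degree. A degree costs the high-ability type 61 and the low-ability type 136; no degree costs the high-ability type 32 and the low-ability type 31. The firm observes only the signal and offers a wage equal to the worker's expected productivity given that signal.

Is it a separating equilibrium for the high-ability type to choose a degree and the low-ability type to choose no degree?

No

If types separate, degree earns payment 168 and no degree earns 48.
High-ability: degree gives 168 − 61 = 107; no degree gives 48 − 32 = 16. No deviation. ✓
Low-ability: no degree gives 48 − 31 = 17; degree gives 168 − 136 = 32. Would deviate. ✗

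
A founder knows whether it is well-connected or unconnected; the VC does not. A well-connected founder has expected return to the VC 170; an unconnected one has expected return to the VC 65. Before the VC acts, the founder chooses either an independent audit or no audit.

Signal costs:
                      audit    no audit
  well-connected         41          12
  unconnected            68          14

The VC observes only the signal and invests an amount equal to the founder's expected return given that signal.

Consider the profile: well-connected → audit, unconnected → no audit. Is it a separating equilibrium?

If types separate, audit earns payment 170 and no audit earns 65.
Well-connected: audit gives 170 − 41 = 129; no audit gives 65 − 12 = 53. No deviation. ✓
Unconnected: no audit gives 65 − 14 = 51; audit gives 170 − 68 = 102. Would deviate. ✗

No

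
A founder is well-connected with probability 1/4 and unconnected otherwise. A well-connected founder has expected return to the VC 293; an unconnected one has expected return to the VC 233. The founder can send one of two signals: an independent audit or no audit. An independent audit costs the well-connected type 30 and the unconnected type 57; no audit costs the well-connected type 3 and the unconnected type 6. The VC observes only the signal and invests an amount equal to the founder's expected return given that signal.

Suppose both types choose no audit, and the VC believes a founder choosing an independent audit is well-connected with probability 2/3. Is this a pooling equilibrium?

Yes

At the pooled signal (no audit) the VC holds the prior 1/4 and pays 1/4·293 + 3/4·233 = 248. Off-path (audit) belief 2/3 gives 2/3·293 + 1/3·233 = 273.
Well-connected: no audit gives 248 − 3 = 245; audit gives 273 − 30 = 243. Stays. ✓
Unconnected: no audit gives 248 − 6 = 242; audit gives 273 − 57 = 216. Stays. ✓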